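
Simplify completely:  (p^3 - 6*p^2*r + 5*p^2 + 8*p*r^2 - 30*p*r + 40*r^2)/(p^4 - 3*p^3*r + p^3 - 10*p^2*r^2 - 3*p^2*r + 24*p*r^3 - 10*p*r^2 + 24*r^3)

(p + 5)/(p^2 + 3*p*r + p + 3*r)

Factor: p^3 - 6*p^2*r + 5*p^2 + 8*p*r^2 - 30*p*r + 40*r^2 = (p - 4*r)*(p - 2*r)*(p + 5);  p^4 - 3*p^3*r + p^3 - 10*p^2*r^2 - 3*p^2*r + 24*p*r^3 - 10*p*r^2 + 24*r^3 = (p + 1)*(p + 3*r)*(p - 4*r)*(p - 2*r)
Cancel the common factors (p - 2*r), (p - 4*r).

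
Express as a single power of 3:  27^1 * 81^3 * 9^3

3^21

27^1 = 3^3; 81^3 = 3^12; 9^3 = 3^6
Combine exponents: 3^21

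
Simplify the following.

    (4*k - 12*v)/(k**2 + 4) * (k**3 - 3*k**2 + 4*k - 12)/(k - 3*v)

Factor: 4*k - 12*v = 4*(k - 3*v);  k**3 - 3*k**2 + 4*k - 12 = (k - 3)*(k**2 + 4)
Cancel the common factors (k**2 + 4), (k - 3*v).

4*k - 12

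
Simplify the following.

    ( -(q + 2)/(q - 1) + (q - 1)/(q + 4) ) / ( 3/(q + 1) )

(-8*q^2 - 15*q - 7)/(3*q^2 + 9*q - 12)

Numerator: -(q + 2)/(q - 1) + (q - 1)/(q + 4) = (-8*q - 7)/(q^2 + 3*q - 4)
Denominator: 3/(q + 1) = 3/(q + 1)
Divide: ((-8*q - 7)/(q^2 + 3*q - 4)) · (q/3 + 1/3) = (-8*q^2 - 15*q - 7)/(3*q^2 + 9*q - 12)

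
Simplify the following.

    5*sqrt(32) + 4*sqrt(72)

44*sqrt(2)

5*sqrt(32) = 20*sqrt(2); 4*sqrt(72) = 24*sqrt(2)
Combine: (20 + 24)·sqrt(2) = 44*sqrt(2)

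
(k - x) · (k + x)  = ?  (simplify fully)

k² - x²

Telescope via difference of squares: (k+x)(k-x) = k² - x².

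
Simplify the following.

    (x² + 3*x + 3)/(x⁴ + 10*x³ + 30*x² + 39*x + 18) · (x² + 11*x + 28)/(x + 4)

(x + 7)/(x² + 7*x + 6)

Factor: x⁴ + 10*x³ + 30*x² + 39*x + 18 = (x + 1)·(x² + 3*x + 3)·(x + 6);  x² + 11*x + 28 = (x + 7)·(x + 4)
Cancel the common factors (x² + 3*x + 3), (x + 4).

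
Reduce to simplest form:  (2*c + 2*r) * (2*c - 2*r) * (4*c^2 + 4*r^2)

16*c^4 - 16*r^4

Telescope via difference of squares: ((2*c)+(2*r))((2*c)-(2*r)) = 4*c^2 - 4*r^2, then repeat with the next factor.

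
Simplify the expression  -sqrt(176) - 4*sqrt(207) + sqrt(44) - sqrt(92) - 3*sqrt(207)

sqrt(176) = 4*sqrt(11); 4*sqrt(207) = 12*sqrt(23); sqrt(44) = 2*sqrt(11); sqrt(92) = 2*sqrt(23); 3*sqrt(207) = 9*sqrt(23)

-23*sqrt(23) - 2*sqrt(11)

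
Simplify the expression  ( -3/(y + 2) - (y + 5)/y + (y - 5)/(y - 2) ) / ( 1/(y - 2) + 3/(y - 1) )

(-11*y³ + 11*y² + 20*y - 20)/(4*y³ + y² - 14*y)

Numerator: -3/(y + 2) - (y + 5)/y + (y - 5)/(y - 2) = (-11*y² + 20)/(y³ - 4*y)
Denominator: 1/(y - 2) + 3/(y - 1) = (4*y - 7)/(y² - 3*y + 2)
Divide: ((-11*y² + 20)/(y³ - 4*y)) · ((y² - 3*y + 2)/(4*y - 7)) = (-11*y³ + 11*y² + 20*y - 20)/(4*y³ + y² - 14*y)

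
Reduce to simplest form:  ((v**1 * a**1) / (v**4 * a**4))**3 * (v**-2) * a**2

Inside the bracket: (v**-3) * (a**-3)
Raise to the power 3: (v**-9) * (a**-9)
Multiply by (v**-2) * a**2: add exponents.

1/(a**7*v**11)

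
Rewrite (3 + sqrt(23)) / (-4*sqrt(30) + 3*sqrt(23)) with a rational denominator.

(-4*sqrt(690) - 69 - 12*sqrt(30) - 9*sqrt(23))/273

Multiply numerator and denominator by 3*sqrt(23) + 4*sqrt(30).
Denominator becomes -273; numerator becomes 9*sqrt(23) + 12*sqrt(30) + 69 + 4*sqrt(690).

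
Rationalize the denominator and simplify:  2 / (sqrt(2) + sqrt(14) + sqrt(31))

Group as (sqrt(2) + sqrt(14)) + sqrt(31); multiply by (sqrt(2) + sqrt(14)) - sqrt(31), then rationalise the remaining surd.

(-38*sqrt(14) - 86*sqrt(2) + 8*sqrt(217) + 30*sqrt(31))/113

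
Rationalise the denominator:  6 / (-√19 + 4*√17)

(6*√19 + 24*√17)/253

Multiply numerator and denominator by √19 + 4*√17.
Denominator becomes 253; numerator becomes 6*√19 + 24*√17.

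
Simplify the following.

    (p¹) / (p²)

1/p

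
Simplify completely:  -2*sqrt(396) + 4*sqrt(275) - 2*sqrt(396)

2*sqrt(396) = 12*sqrt(11); 4*sqrt(275) = 20*sqrt(11); 2*sqrt(396) = 12*sqrt(11)
Combine: (-12 + 20 - 12)·sqrt(11) = -4*sqrt(11)

-4*sqrt(11)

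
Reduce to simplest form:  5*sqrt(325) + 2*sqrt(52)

29*sqrt(13)

5*sqrt(325) = 25*sqrt(13); 2*sqrt(52) = 4*sqrt(13)
Combine: (25 + 4)·sqrt(13) = 29*sqrt(13)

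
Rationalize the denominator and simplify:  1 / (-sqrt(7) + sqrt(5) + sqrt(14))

Group as (sqrt(5) + sqrt(14)) - sqrt(7); multiply by (sqrt(5) + sqrt(14)) + sqrt(7), then rationalise the remaining surd.

(-6*sqrt(7) - sqrt(14) + 8*sqrt(5) + 7*sqrt(10))/68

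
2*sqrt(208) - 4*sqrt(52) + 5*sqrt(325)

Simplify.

25*sqrt(13)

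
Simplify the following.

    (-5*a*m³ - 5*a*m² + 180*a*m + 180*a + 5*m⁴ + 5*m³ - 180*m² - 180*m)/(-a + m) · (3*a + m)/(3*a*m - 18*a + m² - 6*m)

5*m² + 35*m + 30

Factor: -5*a*m³ - 5*a*m² + 180*a*m + 180*a + 5*m⁴ + 5*m³ - 180*m² - 180*m = 5·(m + 6)·(-a + m)·(m + 1)·(m - 6);  3*a*m - 18*a + m² - 6*m = (3*a + m)·(m - 6)
Cancel the common factors (-a + m), (3*a + m), (m - 6).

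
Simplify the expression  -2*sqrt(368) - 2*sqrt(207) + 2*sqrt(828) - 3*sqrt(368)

-14*sqrt(23)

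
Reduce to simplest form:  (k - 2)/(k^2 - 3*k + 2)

1/(k - 1)

Factor: k^2 - 3*k + 2 = (k - 1)*(k - 2)
Cancel the common factor (k - 2).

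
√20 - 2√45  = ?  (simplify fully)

√20 = 2*√5; 2√45 = 6*√5
Combine: (2 - 6)·√5 = -4*√5

-4*√5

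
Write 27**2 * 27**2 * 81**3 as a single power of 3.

27**2 = 3**6; 27**2 = 3**6; 81**3 = 3**12
Combine exponents: 3**24

3**24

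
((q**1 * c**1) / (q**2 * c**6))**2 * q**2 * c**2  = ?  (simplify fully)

c**(-8)

Inside the bracket: (q**-1) * (c**-5)
Raise to the power 2: (q**-2) * (c**-10)
Multiply by q**2 * c**2: add exponents.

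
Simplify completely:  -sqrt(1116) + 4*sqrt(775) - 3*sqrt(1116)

-4*sqrt(31)

sqrt(1116) = 6*sqrt(31); 4*sqrt(775) = 20*sqrt(31); 3*sqrt(1116) = 18*sqrt(31)
Combine: (-6 + 20 - 18)·sqrt(31) = -4*sqrt(31)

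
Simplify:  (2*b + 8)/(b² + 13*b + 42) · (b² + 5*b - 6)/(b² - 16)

Factor: 2*b + 8 = 2·(b + 4);  b² + 13*b + 42 = (b + 7)·(b + 6);  b² + 5*b - 6 = (b + 6)·(b - 1);  b² - 16 = (b - 4)·(b + 4)
Cancel the common factors (b + 4), (b + 6).

(2*b - 2)/(b² + 3*b - 28)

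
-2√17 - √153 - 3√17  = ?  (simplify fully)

-8*√17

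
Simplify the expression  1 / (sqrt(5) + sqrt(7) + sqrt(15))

Group as (sqrt(5) + sqrt(15)) + sqrt(7); multiply by (sqrt(5) + sqrt(15)) - sqrt(7), then rationalise the remaining surd.

(-10*sqrt(21) - 3*sqrt(15) + 13*sqrt(7) + 17*sqrt(5))/131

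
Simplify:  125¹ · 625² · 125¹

5^14

125¹ = 5^3; 625² = 5^8; 125¹ = 5^3
Combine exponents: 5^14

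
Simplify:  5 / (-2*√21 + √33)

(-10*√21 - 5*√33)/51

Multiply numerator and denominator by √33 + 2*√21.
Denominator becomes -51; numerator becomes 5*√33 + 10*√21.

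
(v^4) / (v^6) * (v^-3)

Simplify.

v^(-5)

Quotient: (v^-2)
Multiply by (v^-3): add exponents.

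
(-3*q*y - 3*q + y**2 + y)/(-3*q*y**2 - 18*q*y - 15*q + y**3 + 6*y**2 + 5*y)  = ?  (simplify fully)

1/(y + 5)

Factor: -3*q*y - 3*q + y**2 + y = (-3*q + y)*(y + 1);  -3*q*y**2 - 18*q*y - 15*q + y**3 + 6*y**2 + 5*y = (y + 1)*(y + 5)*(-3*q + y)
Cancel the common factors (-3*q + y), (y + 1).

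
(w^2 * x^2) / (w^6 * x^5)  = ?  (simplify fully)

1/(w^4*x^3)

Quotient: (w^-4) * (x^-3)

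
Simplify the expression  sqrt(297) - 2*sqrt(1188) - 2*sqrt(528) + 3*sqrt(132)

sqrt(297) = 3*sqrt(33); 2*sqrt(1188) = 12*sqrt(33); 2*sqrt(528) = 8*sqrt(33); 3*sqrt(132) = 6*sqrt(33)
Combine: (3 - 12 - 8 + 6)·sqrt(33) = -11*sqrt(33)

-11*sqrt(33)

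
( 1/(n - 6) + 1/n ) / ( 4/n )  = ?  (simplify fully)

(n - 3)/(2*n - 12)

Numerator: 1/(n - 6) + 1/n = (2*n - 6)/(n**2 - 6*n)
Denominator: 4/n = 4/n
Divide: ((2*n - 6)/(n**2 - 6*n)) · (n/4) = (n - 3)/(2*n - 12)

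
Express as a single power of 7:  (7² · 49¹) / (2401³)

7^(-8)

7² = 7^2; 49¹ = 7^2; 2401³ = 7^12
Combine exponents: 7^(-8)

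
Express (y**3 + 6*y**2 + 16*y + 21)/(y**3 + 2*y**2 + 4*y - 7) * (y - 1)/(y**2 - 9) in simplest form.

1/(y - 3)

Factor: y**3 + 6*y**2 + 16*y + 21 = (y + 3)*(y**2 + 3*y + 7);  y**3 + 2*y**2 + 4*y - 7 = (y**2 + 3*y + 7)*(y - 1);  y**2 - 9 = (y - 3)*(y + 3)
Cancel the common factors (y**2 + 3*y + 7), (y + 3), (y - 1).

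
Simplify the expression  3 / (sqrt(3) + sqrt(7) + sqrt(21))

Group as (sqrt(7) + sqrt(21)) + sqrt(3); multiply by (sqrt(7) + sqrt(21)) - sqrt(3), then rationalise the remaining surd.

(-51*sqrt(7) - 75*sqrt(3) + 126 + 33*sqrt(21))/37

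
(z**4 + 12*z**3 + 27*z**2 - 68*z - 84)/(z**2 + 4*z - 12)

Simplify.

z**2 + 8*z + 7

Factor: z**4 + 12*z**3 + 27*z**2 - 68*z - 84 = (z + 1)*(z + 7)*(z + 6)*(z - 2);  z**2 + 4*z - 12 = (z + 6)*(z - 2)
Cancel the common factors (z + 6), (z - 2).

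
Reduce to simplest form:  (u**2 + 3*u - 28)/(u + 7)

Factor: u**2 + 3*u - 28 = (u + 7)*(u - 4)
Cancel the common factor (u + 7).

u - 4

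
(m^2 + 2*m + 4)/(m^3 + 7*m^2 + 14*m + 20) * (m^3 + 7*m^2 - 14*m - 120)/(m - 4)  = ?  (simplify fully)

m + 6

Factor: m^3 + 7*m^2 + 14*m + 20 = (m^2 + 2*m + 4)*(m + 5);  m^3 + 7*m^2 - 14*m - 120 = (m - 4)*(m + 6)*(m + 5)
Cancel the common factors (m^2 + 2*m + 4), (m + 5), (m - 4).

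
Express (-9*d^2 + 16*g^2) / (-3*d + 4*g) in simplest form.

3*d + 4*g

Difference of squares: factor out (-3*d + 4*g).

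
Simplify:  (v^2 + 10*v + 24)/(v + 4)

v + 6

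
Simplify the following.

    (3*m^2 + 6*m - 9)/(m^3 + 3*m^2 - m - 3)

Factor: 3*m^2 + 6*m - 9 = 3*(m + 3)*(m - 1);  m^3 + 3*m^2 - m - 3 = (m + 1)*(m + 3)*(m - 1)
Cancel the common factors (m + 3), (m - 1).

3/(m + 1)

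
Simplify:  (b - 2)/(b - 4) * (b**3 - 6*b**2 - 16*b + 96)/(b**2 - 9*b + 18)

(b**2 + 2*b - 8)/(b - 3)

Factor: b**3 - 6*b**2 - 16*b + 96 = (b + 4)*(b - 6)*(b - 4);  b**2 - 9*b + 18 = (b - 3)*(b - 6)
Cancel the common factors (b - 6), (b - 4).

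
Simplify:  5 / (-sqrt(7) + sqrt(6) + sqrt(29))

(-75*sqrt(6) - 5*sqrt(1218) + 70*sqrt(7) + 40*sqrt(29))/44

Group as (sqrt(6) + sqrt(29)) - sqrt(7); multiply by (sqrt(6) + sqrt(29)) + sqrt(7), then rationalise the remaining surd.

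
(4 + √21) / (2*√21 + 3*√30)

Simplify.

(-42 - 8*√21 + 12*√30 + 9*√70)/186

Multiply numerator and denominator by -3*√30 + 2*√21.
Denominator becomes -186; numerator becomes -9*√70 - 12*√30 + 8*√21 + 42.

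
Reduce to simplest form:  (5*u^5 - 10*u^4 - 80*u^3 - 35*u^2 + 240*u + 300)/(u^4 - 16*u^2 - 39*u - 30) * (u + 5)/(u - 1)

(5*u^2 + 15*u - 50)/(u - 1)

Factor: 5*u^5 - 10*u^4 - 80*u^3 - 35*u^2 + 240*u + 300 = 5*(u - 2)*(u + 2)*(u - 5)*(u^2 + 3*u + 3);  u^4 - 16*u^2 - 39*u - 30 = (u - 5)*(u + 2)*(u^2 + 3*u + 3)
Cancel the common factors (u^2 + 3*u + 3), (u - 5), (u + 2).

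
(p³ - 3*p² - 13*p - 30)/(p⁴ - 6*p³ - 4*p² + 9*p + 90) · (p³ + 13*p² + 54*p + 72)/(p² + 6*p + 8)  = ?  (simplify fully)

Factor: p³ - 3*p² - 13*p - 30 = (p - 6)·(p² + 3*p + 5);  p⁴ - 6*p³ - 4*p² + 9*p + 90 = (p - 3)·(p - 6)·(p² + 3*p + 5);  p³ + 13*p² + 54*p + 72 = (p + 4)·(p + 3)·(p + 6);  p² + 6*p + 8 = (p + 4)·(p + 2)
Cancel the common factors (p² + 3*p + 5), (p + 4), (p - 6).

(p² + 9*p + 18)/(p² - p - 6)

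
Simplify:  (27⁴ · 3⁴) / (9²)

27⁴ = 3^12; 3⁴ = 3^4; 9² = 3^4
Combine exponents: 3^12

3^12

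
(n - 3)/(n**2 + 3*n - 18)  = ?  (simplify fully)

1/(n + 6)

Factor: n**2 + 3*n - 18 = (n + 6)*(n - 3)
Cancel the common factor (n - 3).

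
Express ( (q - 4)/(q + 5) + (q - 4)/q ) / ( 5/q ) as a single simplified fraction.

Numerator: (q - 4)/(q + 5) + (q - 4)/q = (2*q**2 - 3*q - 20)/(q**2 + 5*q)
Denominator: 5/q = 5/q
Divide: ((2*q**2 - 3*q - 20)/(q**2 + 5*q)) · (q/5) = (2*q**2 - 3*q - 20)/(5*q + 25)

(2*q**2 - 3*q - 20)/(5*q + 25)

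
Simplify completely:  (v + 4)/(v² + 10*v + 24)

Factor: v² + 10*v + 24 = (v + 4)·(v + 6)
Cancel the common factor (v + 4).

1/(v + 6)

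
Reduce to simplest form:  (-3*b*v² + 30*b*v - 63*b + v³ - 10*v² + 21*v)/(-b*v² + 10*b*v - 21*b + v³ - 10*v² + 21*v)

(-3*b + v)/(-b + v)

Factor: -3*b*v² + 30*b*v - 63*b + v³ - 10*v² + 21*v = (v - 7)·(v - 3)·(-3*b + v);  -b*v² + 10*b*v - 21*b + v³ - 10*v² + 21*v = (-b + v)·(v - 3)·(v - 7)
Cancel the common factors (v - 3), (v - 7).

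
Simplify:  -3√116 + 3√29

-3*√29

3√116 = 6*√29; 3√29 = 3*√29
Combine: (-6 + 3)·√29 = -3*√29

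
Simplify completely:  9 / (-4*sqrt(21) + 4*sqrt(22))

(9*sqrt(21) + 9*sqrt(22))/4

Multiply numerator and denominator by 4*sqrt(21) + 4*sqrt(22).
Denominator becomes 16; numerator becomes 36*sqrt(21) + 36*sqrt(22).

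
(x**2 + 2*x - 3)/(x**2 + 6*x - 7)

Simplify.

Factor: x**2 + 2*x - 3 = (x - 1)*(x + 3);  x**2 + 6*x - 7 = (x - 1)*(x + 7)
Cancel the common factor (x - 1).

(x + 3)/(x + 7)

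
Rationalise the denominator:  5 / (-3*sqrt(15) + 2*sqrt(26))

(-15*sqrt(15) - 10*sqrt(26))/31

Multiply numerator and denominator by 2*sqrt(26) + 3*sqrt(15).
Denominator becomes -31; numerator becomes 10*sqrt(26) + 15*sqrt(15).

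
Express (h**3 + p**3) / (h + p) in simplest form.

h**2 - h*p + p**2

Factor as (a+b)(a**2-ab+b**2) with a=p, b=h.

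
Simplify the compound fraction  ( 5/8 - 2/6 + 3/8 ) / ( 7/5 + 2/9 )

30/73

Numerator: 5/8 - 2/6 + 3/8 = 2/3
Denominator: 7/5 + 2/9 = 73/45
Divide: (2/3) · (45/73) = 30/73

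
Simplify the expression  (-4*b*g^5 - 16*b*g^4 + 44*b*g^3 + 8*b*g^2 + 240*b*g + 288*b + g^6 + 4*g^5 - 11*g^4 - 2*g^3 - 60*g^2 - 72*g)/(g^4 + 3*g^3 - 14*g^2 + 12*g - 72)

-4*b*g - 4*b + g^2 + g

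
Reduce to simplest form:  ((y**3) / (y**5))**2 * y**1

y**(-3)

Inside the bracket: (y**-2)
Raise to the power 2: (y**-4)
Multiply by y**1: add exponents.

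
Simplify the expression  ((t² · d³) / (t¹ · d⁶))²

Inside the bracket: t¹ · (d^-3)
Raise to the power 2: t² · (d^-6)

t²/d⁶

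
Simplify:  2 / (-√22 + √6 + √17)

(-2*√22 + 22*√17 + 66*√6 + 8*√561)/407

Group as (√6 + √17) - √22; multiply by (√6 + √17) + √22, then rationalise the remaining surd.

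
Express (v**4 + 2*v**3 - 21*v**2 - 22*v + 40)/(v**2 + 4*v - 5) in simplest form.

v**2 - 2*v - 8

Factor: v**4 + 2*v**3 - 21*v**2 - 22*v + 40 = (v + 2)*(v - 4)*(v + 5)*(v - 1);  v**2 + 4*v - 5 = (v + 5)*(v - 1)
Cancel the common factors (v - 1), (v + 5).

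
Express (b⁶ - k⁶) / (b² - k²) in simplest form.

b⁴ + b²*k² + k⁴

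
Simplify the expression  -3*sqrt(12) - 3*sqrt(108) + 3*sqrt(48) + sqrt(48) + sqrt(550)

-8*sqrt(3) + 5*sqrt(22)

3*sqrt(12) = 6*sqrt(3); 3*sqrt(108) = 18*sqrt(3); 3*sqrt(48) = 12*sqrt(3); sqrt(48) = 4*sqrt(3); sqrt(550) = 5*sqrt(22)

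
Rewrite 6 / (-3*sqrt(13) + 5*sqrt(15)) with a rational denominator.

Multiply numerator and denominator by 3*sqrt(13) + 5*sqrt(15).
Denominator becomes 258; numerator becomes 18*sqrt(13) + 30*sqrt(15).

(3*sqrt(13) + 5*sqrt(15))/43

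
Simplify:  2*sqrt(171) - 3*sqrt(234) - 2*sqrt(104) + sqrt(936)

-7*sqrt(26) + 6*sqrt(19)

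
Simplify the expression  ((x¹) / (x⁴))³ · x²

Inside the bracket: (x^-3)
Raise to the power 3: (x^-9)
Multiply by x²: add exponents.

x^(-7)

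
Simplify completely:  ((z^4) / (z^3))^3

z^3

Inside the bracket: z^1
Raise to the power 3: z^3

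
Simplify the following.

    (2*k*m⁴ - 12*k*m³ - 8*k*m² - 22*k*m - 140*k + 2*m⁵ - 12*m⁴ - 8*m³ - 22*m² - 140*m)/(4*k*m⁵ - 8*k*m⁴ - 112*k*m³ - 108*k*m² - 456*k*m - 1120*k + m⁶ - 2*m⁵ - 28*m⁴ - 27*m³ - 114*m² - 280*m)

(2*k + 2*m)/(4*k*m + 16*k + m² + 4*m)

Factor: 2*k*m⁴ - 12*k*m³ - 8*k*m² - 22*k*m - 140*k + 2*m⁵ - 12*m⁴ - 8*m³ - 22*m² - 140*m = 2·(m - 7)·(m + 2)·(k + m)·(m² - m + 5);  4*k*m⁵ - 8*k*m⁴ - 112*k*m³ - 108*k*m² - 456*k*m - 1120*k + m⁶ - 2*m⁵ - 28*m⁴ - 27*m³ - 114*m² - 280*m = (m + 4)·(4*k + m)·(m + 2)·(m - 7)·(m² - m + 5)
Cancel the common factors (m² - m + 5), (m - 7), (m + 2).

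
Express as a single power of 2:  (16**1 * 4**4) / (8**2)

16**1 = 2**4; 4**4 = 2**8; 8**2 = 2**6
Combine exponents: 2**6

2**6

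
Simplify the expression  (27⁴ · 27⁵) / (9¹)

3^25

27⁴ = 3^12; 27⁵ = 3^15; 9¹ = 3^2
Combine exponents: 3^25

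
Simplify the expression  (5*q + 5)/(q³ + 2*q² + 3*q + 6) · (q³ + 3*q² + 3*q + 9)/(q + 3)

Factor: 5*q + 5 = 5·(q + 1);  q³ + 2*q² + 3*q + 6 = (q² + 3)·(q + 2);  q³ + 3*q² + 3*q + 9 = (q + 3)·(q² + 3)
Cancel the common factors (q² + 3), (q + 3).

(5*q + 5)/(q + 2)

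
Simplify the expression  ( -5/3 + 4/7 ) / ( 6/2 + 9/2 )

-46/315

Numerator: -5/3 + 4/7 = -23/21
Denominator: 6/2 + 9/2 = 15/2
Divide: (-23/21) · (2/15) = -46/315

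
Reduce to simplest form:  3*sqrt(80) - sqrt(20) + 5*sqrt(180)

3*sqrt(80) = 12*sqrt(5); sqrt(20) = 2*sqrt(5); 5*sqrt(180) = 30*sqrt(5)
Combine: (12 - 2 + 30)·sqrt(5) = 40*sqrt(5)

40*sqrt(5)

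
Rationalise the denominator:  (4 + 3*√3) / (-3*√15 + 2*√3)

Multiply numerator and denominator by 2*√3 + 3*√15.
Denominator becomes -123; numerator becomes 8*√3 + 18 + 12*√15 + 27*√5.

(-27*√5 - 12*√15 - 18 - 8*√3)/123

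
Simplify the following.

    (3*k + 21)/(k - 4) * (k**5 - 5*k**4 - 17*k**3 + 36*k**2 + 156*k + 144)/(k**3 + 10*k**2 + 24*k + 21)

Factor: 3*k + 21 = 3*(k + 7);  k**5 - 5*k**4 - 17*k**3 + 36*k**2 + 156*k + 144 = (k - 4)*(k**2 + 3*k + 3)*(k - 6)*(k + 2);  k**3 + 10*k**2 + 24*k + 21 = (k**2 + 3*k + 3)*(k + 7)
Cancel the common factors (k**2 + 3*k + 3), (k + 7), (k - 4).

3*k**2 - 12*k - 36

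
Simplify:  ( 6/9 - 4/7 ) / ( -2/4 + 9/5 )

Numerator: 6/9 - 4/7 = 2/21
Denominator: -2/4 + 9/5 = 13/10
Divide: (2/21) · (10/13) = 20/273

20/273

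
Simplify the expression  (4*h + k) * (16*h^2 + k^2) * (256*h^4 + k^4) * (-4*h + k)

-65536*h^8 + k^8

Telescope via difference of squares: (k+(4*h))(k-(4*h)) = -16*h^2 + k^2, then repeat with the next factor.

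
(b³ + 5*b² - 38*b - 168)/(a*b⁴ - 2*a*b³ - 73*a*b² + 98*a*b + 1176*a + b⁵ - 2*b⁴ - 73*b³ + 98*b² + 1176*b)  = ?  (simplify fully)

1/(a*b - 7*a + b² - 7*b)

Factor: b³ + 5*b² - 38*b - 168 = (b + 4)·(b + 7)·(b - 6);  a*b⁴ - 2*a*b³ - 73*a*b² + 98*a*b + 1176*a + b⁵ - 2*b⁴ - 73*b³ + 98*b² + 1176*b = (b - 6)·(b + 4)·(b - 7)·(a + b)·(b + 7)
Cancel the common factors (b - 6), (b + 4), (b + 7).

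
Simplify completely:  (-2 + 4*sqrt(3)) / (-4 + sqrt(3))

Multiply numerator and denominator by -4 - sqrt(3).
Denominator becomes 13; numerator becomes -14*sqrt(3) - 4.

(-14*sqrt(3) - 4)/13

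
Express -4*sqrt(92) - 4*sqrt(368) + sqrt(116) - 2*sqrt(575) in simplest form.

4*sqrt(92) = 8*sqrt(23); 4*sqrt(368) = 16*sqrt(23); sqrt(116) = 2*sqrt(29); 2*sqrt(575) = 10*sqrt(23)

-34*sqrt(23) + 2*sqrt(29)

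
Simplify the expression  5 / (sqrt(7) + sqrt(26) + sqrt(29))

(-5*sqrt(5278) + 10*sqrt(29) + 25*sqrt(26) + 120*sqrt(7))/356

Group as (sqrt(7) + sqrt(29)) + sqrt(26); multiply by (sqrt(7) + sqrt(29)) - sqrt(26), then rationalise the remaining surd.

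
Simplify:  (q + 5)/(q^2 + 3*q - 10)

1/(q - 2)

Factor: q^2 + 3*q - 10 = (q - 2)*(q + 5)
Cancel the common factor (q + 5).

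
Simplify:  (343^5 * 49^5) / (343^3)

343^5 = 7^15; 49^5 = 7^10; 343^3 = 7^9
Combine exponents: 7^16

7^16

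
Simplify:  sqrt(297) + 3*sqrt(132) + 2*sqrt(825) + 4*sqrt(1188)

43*sqrt(33)

sqrt(297) = 3*sqrt(33); 3*sqrt(132) = 6*sqrt(33); 2*sqrt(825) = 10*sqrt(33); 4*sqrt(1188) = 24*sqrt(33)
Combine: (3 + 6 + 10 + 24)·sqrt(33) = 43*sqrt(33)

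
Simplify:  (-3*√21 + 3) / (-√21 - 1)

(-3*√21 + 33)/10

Multiply numerator and denominator by -1 + √21.
Denominator becomes -20; numerator becomes -66 + 6*√21.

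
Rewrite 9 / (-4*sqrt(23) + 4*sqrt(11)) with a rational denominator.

Multiply numerator and denominator by 4*sqrt(11) + 4*sqrt(23).
Denominator becomes -192; numerator becomes 36*sqrt(11) + 36*sqrt(23).

(-3*sqrt(23) - 3*sqrt(11))/16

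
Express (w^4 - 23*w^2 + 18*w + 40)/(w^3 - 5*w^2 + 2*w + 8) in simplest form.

w + 5

Factor: w^4 - 23*w^2 + 18*w + 40 = (w - 4)*(w - 2)*(w + 1)*(w + 5);  w^3 - 5*w^2 + 2*w + 8 = (w + 1)*(w - 4)*(w - 2)
Cancel the common factors (w - 4), (w - 2), (w + 1).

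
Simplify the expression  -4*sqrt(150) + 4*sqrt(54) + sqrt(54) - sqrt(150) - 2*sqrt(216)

4*sqrt(150) = 20*sqrt(6); 4*sqrt(54) = 12*sqrt(6); sqrt(54) = 3*sqrt(6); sqrt(150) = 5*sqrt(6); 2*sqrt(216) = 12*sqrt(6)
Combine: (-20 + 12 + 3 - 5 - 12)·sqrt(6) = -22*sqrt(6)

-22*sqrt(6)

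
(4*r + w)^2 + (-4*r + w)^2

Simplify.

Only the even-power cross terms survive.

32*r^2 + 2*w^2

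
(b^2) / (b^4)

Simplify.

Quotient: (b^-2)

b^(-2)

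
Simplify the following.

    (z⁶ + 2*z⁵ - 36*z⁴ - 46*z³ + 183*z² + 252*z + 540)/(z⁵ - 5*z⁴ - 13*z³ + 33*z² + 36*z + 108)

Factor: z⁶ + 2*z⁵ - 36*z⁴ - 46*z³ + 183*z² + 252*z + 540 = (z - 3)·(z² + z + 2)·(z - 5)·(z + 6)·(z + 3);  z⁵ - 5*z⁴ - 13*z³ + 33*z² + 36*z + 108 = (z + 3)·(z - 6)·(z - 3)·(z² + z + 2)
Cancel the common factors (z² + z + 2), (z - 3), (z + 3).

(z² + z - 30)/(z - 6)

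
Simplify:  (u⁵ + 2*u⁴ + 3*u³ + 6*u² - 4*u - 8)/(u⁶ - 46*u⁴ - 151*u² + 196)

Factor: u⁵ + 2*u⁴ + 3*u³ + 6*u² - 4*u - 8 = (u² + 4)·(u + 2)·(u - 1)·(u + 1);  u⁶ - 46*u⁴ - 151*u² + 196 = (u - 1)·(u - 7)·(u + 7)·(u + 1)·(u² + 4)
Cancel the common factors (u² + 4), (u - 1), (u + 1).

(u + 2)/(u² - 49)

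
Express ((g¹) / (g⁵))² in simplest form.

Inside the bracket: (g^-4)
Raise to the power 2: (g^-8)

g^(-8)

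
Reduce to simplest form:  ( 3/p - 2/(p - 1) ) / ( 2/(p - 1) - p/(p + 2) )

(-p^2 + p + 6)/(p^3 - 3*p^2 - 4*p)

Numerator: 3/p - 2/(p - 1) = (p - 3)/(p^2 - p)
Denominator: 2/(p - 1) - p/(p + 2) = (-p^2 + 3*p + 4)/(p^2 + p - 2)
Divide: ((p - 3)/(p^2 - p)) · ((p^2 + p - 2)/(-p^2 + 3*p + 4)) = (-p^2 + p + 6)/(p^3 - 3*p^2 - 4*p)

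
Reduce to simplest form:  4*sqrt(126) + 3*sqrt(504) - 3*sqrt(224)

18*sqrt(14)

4*sqrt(126) = 12*sqrt(14); 3*sqrt(504) = 18*sqrt(14); 3*sqrt(224) = 12*sqrt(14)
Combine: (12 + 18 - 12)·sqrt(14) = 18*sqrt(14)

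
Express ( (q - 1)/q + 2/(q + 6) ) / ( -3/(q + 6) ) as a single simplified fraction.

(-q² - 7*q + 6)/(3*q)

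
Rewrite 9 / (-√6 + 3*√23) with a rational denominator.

(3*√6 + 9*√23)/67

Multiply numerator and denominator by √6 + 3*√23.
Denominator becomes 201; numerator becomes 9*√6 + 27*√23.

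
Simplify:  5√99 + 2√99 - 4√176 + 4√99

17*√11

5√99 = 15*√11; 2√99 = 6*√11; 4√176 = 16*√11; 4√99 = 12*√11
Combine: (15 + 6 - 16 + 12)·√11 = 17*√11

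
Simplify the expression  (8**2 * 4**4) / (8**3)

2**5

8**2 = 2**6; 4**4 = 2**8; 8**3 = 2**9
Combine exponents: 2**5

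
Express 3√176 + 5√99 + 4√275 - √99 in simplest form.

3√176 = 12*√11; 5√99 = 15*√11; 4√275 = 20*√11; √99 = 3*√11
Combine: (12 + 15 + 20 - 3)·√11 = 44*√11

44*√11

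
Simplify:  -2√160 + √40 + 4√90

2√160 = 8*√10; √40 = 2*√10; 4√90 = 12*√10
Combine: (-8 + 2 + 12)·√10 = 6*√10

6*√10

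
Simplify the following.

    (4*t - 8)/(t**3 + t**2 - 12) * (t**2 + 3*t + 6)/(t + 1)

Factor: 4*t - 8 = 4*(t - 2);  t**3 + t**2 - 12 = (t**2 + 3*t + 6)*(t - 2)
Cancel the common factors (t**2 + 3*t + 6), (t - 2).

4/(t + 1)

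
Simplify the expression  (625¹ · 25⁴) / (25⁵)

5^2

625¹ = 5^4; 25⁴ = 5^8; 25⁵ = 5^10
Combine exponents: 5^2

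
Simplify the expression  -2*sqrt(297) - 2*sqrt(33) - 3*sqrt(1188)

2*sqrt(297) = 6*sqrt(33); 2*sqrt(33) = 2*sqrt(33); 3*sqrt(1188) = 18*sqrt(33)
Combine: (-6 - 2 - 18)·sqrt(33) = -26*sqrt(33)

-26*sqrt(33)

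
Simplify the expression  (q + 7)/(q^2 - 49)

1/(q - 7)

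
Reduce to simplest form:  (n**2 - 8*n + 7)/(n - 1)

Factor: n**2 - 8*n + 7 = (n - 1)*(n - 7)
Cancel the common factor (n - 1).

n - 7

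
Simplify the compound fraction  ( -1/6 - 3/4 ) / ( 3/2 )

Numerator: -1/6 - 3/4 = -11/12
Denominator: 3/2 = 3/2
Divide: (-11/12) · (2/3) = -11/18

-11/18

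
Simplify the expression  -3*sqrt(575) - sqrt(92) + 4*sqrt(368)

3*sqrt(575) = 15*sqrt(23); sqrt(92) = 2*sqrt(23); 4*sqrt(368) = 16*sqrt(23)
Combine: (-15 - 2 + 16)·sqrt(23) = -sqrt(23)

-sqrt(23)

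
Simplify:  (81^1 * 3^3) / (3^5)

3^2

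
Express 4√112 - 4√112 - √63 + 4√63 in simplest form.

9*√7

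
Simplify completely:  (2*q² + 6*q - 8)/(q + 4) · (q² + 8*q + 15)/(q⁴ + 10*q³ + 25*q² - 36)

(2*q + 10)/(q² + 8*q + 12)

Factor: 2*q² + 6*q - 8 = 2·(q + 4)·(q - 1);  q² + 8*q + 15 = (q + 5)·(q + 3);  q⁴ + 10*q³ + 25*q² - 36 = (q + 3)·(q + 2)·(q + 6)·(q - 1)
Cancel the common factors (q - 1), (q + 3), (q + 4).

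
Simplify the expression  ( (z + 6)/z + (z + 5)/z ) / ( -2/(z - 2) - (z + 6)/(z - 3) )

Numerator: (z + 6)/z + (z + 5)/z = (2*z + 11)/z
Denominator: -2/(z - 2) - (z + 6)/(z - 3) = (-z^2 - 6*z + 18)/(z^2 - 5*z + 6)
Divide: ((2*z + 11)/z) · ((z^2 - 5*z + 6)/(-z^2 - 6*z + 18)) = (-2*z^3 - z^2 + 43*z - 66)/(z^3 + 6*z^2 - 18*z)

(-2*z^3 - z^2 + 43*z - 66)/(z^3 + 6*z^2 - 18*z)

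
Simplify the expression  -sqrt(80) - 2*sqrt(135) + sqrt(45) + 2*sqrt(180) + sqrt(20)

-6*sqrt(15) + 13*sqrt(5)

sqrt(80) = 4*sqrt(5); 2*sqrt(135) = 6*sqrt(15); sqrt(45) = 3*sqrt(5); 2*sqrt(180) = 12*sqrt(5); sqrt(20) = 2*sqrt(5)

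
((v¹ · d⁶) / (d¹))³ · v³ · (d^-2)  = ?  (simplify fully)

Inside the bracket: v¹ · d⁵
Raise to the power 3: v³ · d^15
Multiply by v³ · (d^-2): add exponents.

d^13*v⁶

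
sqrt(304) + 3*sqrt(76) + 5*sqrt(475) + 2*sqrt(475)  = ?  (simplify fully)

45*sqrt(19)

sqrt(304) = 4*sqrt(19); 3*sqrt(76) = 6*sqrt(19); 5*sqrt(475) = 25*sqrt(19); 2*sqrt(475) = 10*sqrt(19)
Combine: (4 + 6 + 25 + 10)·sqrt(19) = 45*sqrt(19)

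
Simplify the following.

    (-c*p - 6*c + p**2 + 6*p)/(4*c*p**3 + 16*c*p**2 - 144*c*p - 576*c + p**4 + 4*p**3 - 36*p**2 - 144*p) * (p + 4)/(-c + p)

1/(4*c*p - 24*c + p**2 - 6*p)

Factor: -c*p - 6*c + p**2 + 6*p = (p + 6)*(-c + p);  4*c*p**3 + 16*c*p**2 - 144*c*p - 576*c + p**4 + 4*p**3 - 36*p**2 - 144*p = (4*c + p)*(p + 4)*(p + 6)*(p - 6)
Cancel the common factors (p + 6), (p + 4), (-c + p).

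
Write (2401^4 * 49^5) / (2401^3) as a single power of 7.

7^14

2401^4 = 7^16; 49^5 = 7^10; 2401^3 = 7^12
Combine exponents: 7^14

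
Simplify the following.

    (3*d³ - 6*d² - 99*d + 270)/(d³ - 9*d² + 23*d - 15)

(3*d + 18)/(d - 1)

Factor: 3*d³ - 6*d² - 99*d + 270 = 3·(d - 5)·(d - 3)·(d + 6);  d³ - 9*d² + 23*d - 15 = (d - 5)·(d - 1)·(d - 3)
Cancel the common factors (d - 3), (d - 5).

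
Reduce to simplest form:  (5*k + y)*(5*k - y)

(5*k)^2 - (y)^2 = 25*k^2 - y^2.

25*k^2 - y^2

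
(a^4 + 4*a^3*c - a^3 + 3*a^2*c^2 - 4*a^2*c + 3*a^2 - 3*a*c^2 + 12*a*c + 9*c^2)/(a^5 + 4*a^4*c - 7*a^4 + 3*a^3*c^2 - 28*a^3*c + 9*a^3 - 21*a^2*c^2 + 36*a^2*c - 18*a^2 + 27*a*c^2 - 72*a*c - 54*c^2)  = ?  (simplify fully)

1/(a - 6)

Factor: a^4 + 4*a^3*c - a^3 + 3*a^2*c^2 - 4*a^2*c + 3*a^2 - 3*a*c^2 + 12*a*c + 9*c^2 = (a^2 - a + 3)*(a + c)*(a + 3*c);  a^5 + 4*a^4*c - 7*a^4 + 3*a^3*c^2 - 28*a^3*c + 9*a^3 - 21*a^2*c^2 + 36*a^2*c - 18*a^2 + 27*a*c^2 - 72*a*c - 54*c^2 = (a - 6)*(a + c)*(a^2 - a + 3)*(a + 3*c)
Cancel the common factors (a^2 - a + 3), (a + 3*c), (a + c).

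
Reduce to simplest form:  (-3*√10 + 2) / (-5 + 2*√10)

Multiply numerator and denominator by -2*√10 - 5.
Denominator becomes -15; numerator becomes 11*√10 + 50.

(-50 - 11*√10)/15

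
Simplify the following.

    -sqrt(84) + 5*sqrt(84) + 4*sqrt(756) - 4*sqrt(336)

16*sqrt(21)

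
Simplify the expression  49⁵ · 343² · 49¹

7^18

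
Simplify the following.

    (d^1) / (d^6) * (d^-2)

d^(-7)

Quotient: (d^-5)
Multiply by (d^-2): add exponents.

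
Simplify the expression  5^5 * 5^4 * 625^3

5^5 = 5^5; 5^4 = 5^4; 625^3 = 5^12
Combine exponents: 5^21

5^21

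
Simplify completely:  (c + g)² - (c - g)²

4*c*g

Write as f(c,g) - f(c,-g) and expand.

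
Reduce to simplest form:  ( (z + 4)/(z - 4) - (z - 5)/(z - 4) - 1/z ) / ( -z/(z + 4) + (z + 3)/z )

(8*z^2 + 36*z + 16)/(7*z^2 - 16*z - 48)

Numerator: (z + 4)/(z - 4) - (z - 5)/(z - 4) - 1/z = (8*z + 4)/(z^2 - 4*z)
Denominator: -z/(z + 4) + (z + 3)/z = (7*z + 12)/(z^2 + 4*z)
Divide: ((8*z + 4)/(z^2 - 4*z)) · ((z^2 + 4*z)/(7*z + 12)) = (8*z^2 + 36*z + 16)/(7*z^2 - 16*z - 48)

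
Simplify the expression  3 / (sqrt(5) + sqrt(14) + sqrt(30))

Group as (sqrt(14) + sqrt(30)) + sqrt(5); multiply by (sqrt(14) + sqrt(30)) - sqrt(5), then rationalise the remaining surd.

(-20*sqrt(21) - 11*sqrt(30) + 21*sqrt(14) + 39*sqrt(5))/53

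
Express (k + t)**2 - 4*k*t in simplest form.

After expansion: k**2 - 2*k*t + t**2 — a perfect-square trinomial.

(k - t)**2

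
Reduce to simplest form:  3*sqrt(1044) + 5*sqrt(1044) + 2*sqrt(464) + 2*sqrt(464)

3*sqrt(1044) = 18*sqrt(29); 5*sqrt(1044) = 30*sqrt(29); 2*sqrt(464) = 8*sqrt(29); 2*sqrt(464) = 8*sqrt(29)
Combine: (18 + 30 + 8 + 8)·sqrt(29) = 64*sqrt(29)

64*sqrt(29)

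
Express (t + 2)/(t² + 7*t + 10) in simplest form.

Factor: t² + 7*t + 10 = (t + 2)·(t + 5)
Cancel the common factor (t + 2).

1/(t + 5)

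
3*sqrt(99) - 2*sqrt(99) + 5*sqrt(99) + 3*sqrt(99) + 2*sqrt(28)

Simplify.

3*sqrt(99) = 9*sqrt(11); 2*sqrt(99) = 6*sqrt(11); 5*sqrt(99) = 15*sqrt(11); 3*sqrt(99) = 9*sqrt(11); 2*sqrt(28) = 4*sqrt(7)

4*sqrt(7) + 27*sqrt(11)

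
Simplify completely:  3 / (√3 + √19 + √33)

(-18*√209 - 33*√33 + 51*√19 + 147*√3)/107

Group as (√19 + √33) + √3; multiply by (√19 + √33) - √3, then rationalise the remaining surd.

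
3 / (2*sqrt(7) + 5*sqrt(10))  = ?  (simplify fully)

(-2*sqrt(7) + 5*sqrt(10))/74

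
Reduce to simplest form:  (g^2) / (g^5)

Quotient: (g^-3)

g^(-3)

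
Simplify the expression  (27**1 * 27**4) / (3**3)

3**12

27**1 = 3**3; 27**4 = 3**12; 3**3 = 3**3
Combine exponents: 3**12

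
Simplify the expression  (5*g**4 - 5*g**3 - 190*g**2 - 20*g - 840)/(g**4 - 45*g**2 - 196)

(5*g + 30)/(g + 7)

Factor: 5*g**4 - 5*g**3 - 190*g**2 - 20*g - 840 = 5*(g**2 + 4)*(g + 6)*(g - 7);  g**4 - 45*g**2 - 196 = (g - 7)*(g**2 + 4)*(g + 7)
Cancel the common factors (g**2 + 4), (g - 7).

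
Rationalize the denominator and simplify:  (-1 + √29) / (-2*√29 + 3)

Multiply numerator and denominator by 3 + 2*√29.
Denominator becomes -107; numerator becomes √29 + 55.

(-55 - √29)/107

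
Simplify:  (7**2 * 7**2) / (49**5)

7**(-6)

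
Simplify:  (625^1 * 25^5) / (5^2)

5^12

625^1 = 5^4; 25^5 = 5^10; 5^2 = 5^2
Combine exponents: 5^12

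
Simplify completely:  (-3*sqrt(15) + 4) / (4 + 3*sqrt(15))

-(-3*sqrt(15) + 4)**2/119

Multiply numerator and denominator by -3*sqrt(15) + 4.
Denominator becomes -119; numerator becomes -24*sqrt(15) + 151.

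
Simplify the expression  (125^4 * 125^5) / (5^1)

5^26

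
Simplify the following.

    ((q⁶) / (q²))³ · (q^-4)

q⁸

Inside the bracket: q⁴
Raise to the power 3: q^12
Multiply by (q^-4): add exponents.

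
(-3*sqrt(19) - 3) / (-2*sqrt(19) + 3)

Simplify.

Multiply numerator and denominator by 3 + 2*sqrt(19).
Denominator becomes -67; numerator becomes -123 - 15*sqrt(19).

(15*sqrt(19) + 123)/67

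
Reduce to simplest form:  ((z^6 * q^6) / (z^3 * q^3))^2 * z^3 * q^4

q^10*z^9

Inside the bracket: z^3 * q^3
Raise to the power 2: z^6 * q^6
Multiply by z^3 * q^4: add exponents.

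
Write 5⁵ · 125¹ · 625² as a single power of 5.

5^16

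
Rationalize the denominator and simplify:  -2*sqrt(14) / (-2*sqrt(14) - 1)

(-2*sqrt(14) + 56)/55

Multiply numerator and denominator by -1 + 2*sqrt(14).
Denominator becomes -55; numerator becomes -56 + 2*sqrt(14).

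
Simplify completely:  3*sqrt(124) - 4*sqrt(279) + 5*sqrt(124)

4*sqrt(31)

3*sqrt(124) = 6*sqrt(31); 4*sqrt(279) = 12*sqrt(31); 5*sqrt(124) = 10*sqrt(31)
Combine: (6 - 12 + 10)·sqrt(31) = 4*sqrt(31)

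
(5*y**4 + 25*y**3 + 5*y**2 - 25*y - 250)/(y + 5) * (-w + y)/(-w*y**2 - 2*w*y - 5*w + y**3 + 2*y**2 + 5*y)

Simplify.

Factor: 5*y**4 + 25*y**3 + 5*y**2 - 25*y - 250 = 5*(y - 2)*(y**2 + 2*y + 5)*(y + 5);  -w*y**2 - 2*w*y - 5*w + y**3 + 2*y**2 + 5*y = (y**2 + 2*y + 5)*(-w + y)
Cancel the common factors (y**2 + 2*y + 5), (-w + y), (y + 5).

5*y - 10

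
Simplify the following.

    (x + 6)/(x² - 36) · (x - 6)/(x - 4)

1/(x - 4)

Factor: x² - 36 = (x - 6)·(x + 6)
Cancel the common factors (x + 6), (x - 6).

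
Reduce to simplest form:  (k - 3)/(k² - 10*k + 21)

Factor: k² - 10*k + 21 = (k - 3)·(k - 7)
Cancel the common factor (k - 3).

1/(k - 7)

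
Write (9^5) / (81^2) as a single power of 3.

9^5 = 3^10; 81^2 = 3^8
Combine exponents: 3^2

3^2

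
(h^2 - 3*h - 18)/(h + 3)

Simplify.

h - 6

Factor: h^2 - 3*h - 18 = (h - 6)*(h + 3)
Cancel the common factor (h + 3).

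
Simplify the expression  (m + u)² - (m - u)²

Binomially expand both and collect terms in m, u.

4*m*u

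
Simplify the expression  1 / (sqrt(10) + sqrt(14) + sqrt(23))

(-4*sqrt(805) + sqrt(23) + 19*sqrt(14) + 27*sqrt(10))/559

Group as (sqrt(14) + sqrt(23)) + sqrt(10); multiply by (sqrt(14) + sqrt(23)) - sqrt(10), then rationalise the remaining surd.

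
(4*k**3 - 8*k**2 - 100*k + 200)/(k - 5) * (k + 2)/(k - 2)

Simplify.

4*k**2 + 28*k + 40

Factor: 4*k**3 - 8*k**2 - 100*k + 200 = 4*(k + 5)*(k - 5)*(k - 2)
Cancel the common factors (k - 5), (k - 2).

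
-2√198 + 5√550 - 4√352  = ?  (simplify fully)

2√198 = 6*√22; 5√550 = 25*√22; 4√352 = 16*√22
Combine: (-6 + 25 - 16)·√22 = 3*√22

3*√22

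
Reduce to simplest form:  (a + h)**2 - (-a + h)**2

Write as f(h,a) - f(h,-a) and expand.

4*a*h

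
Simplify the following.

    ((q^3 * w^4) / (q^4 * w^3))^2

w^2/q^2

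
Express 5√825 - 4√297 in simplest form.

13*√33

5√825 = 25*√33; 4√297 = 12*√33
Combine: (25 - 12)·√33 = 13*√33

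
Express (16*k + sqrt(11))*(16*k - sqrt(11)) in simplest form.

Difference of squares with P = 16*k, Q = sqrt(11).

256*k^2 - 11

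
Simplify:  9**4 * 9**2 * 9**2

3**16

9**4 = 3**8; 9**2 = 3**4; 9**2 = 3**4
Combine exponents: 3**16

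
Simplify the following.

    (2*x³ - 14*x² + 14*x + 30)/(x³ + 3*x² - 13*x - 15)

Factor: 2*x³ - 14*x² + 14*x + 30 = 2·(x + 1)·(x - 3)·(x - 5);  x³ + 3*x² - 13*x - 15 = (x + 5)·(x + 1)·(x - 3)
Cancel the common factors (x - 3), (x + 1).

(2*x - 10)/(x + 5)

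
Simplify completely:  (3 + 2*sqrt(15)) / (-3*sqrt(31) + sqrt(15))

Multiply numerator and denominator by sqrt(15) + 3*sqrt(31).
Denominator becomes -264; numerator becomes 3*sqrt(15) + 30 + 9*sqrt(31) + 6*sqrt(465).

(-2*sqrt(465) - 3*sqrt(31) - 10 - sqrt(15))/88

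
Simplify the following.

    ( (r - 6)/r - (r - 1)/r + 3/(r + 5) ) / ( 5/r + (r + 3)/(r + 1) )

(-2*r² - 27*r - 25)/(r³ + 13*r² + 45*r + 25)

Numerator: (r - 6)/r - (r - 1)/r + 3/(r + 5) = (-2*r - 25)/(r² + 5*r)
Denominator: 5/r + (r + 3)/(r + 1) = (r² + 8*r + 5)/(r² + r)
Divide: ((-2*r - 25)/(r² + 5*r)) · ((r² + r)/(r² + 8*r + 5)) = (-2*r² - 27*r - 25)/(r³ + 13*r² + 45*r + 25)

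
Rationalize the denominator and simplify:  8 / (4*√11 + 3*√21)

(-32*√11 + 24*√21)/13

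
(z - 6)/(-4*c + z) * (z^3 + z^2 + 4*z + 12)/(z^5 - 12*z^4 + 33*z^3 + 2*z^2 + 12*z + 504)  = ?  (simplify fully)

1/(-4*c*z + 28*c + z^2 - 7*z)

Factor: z^3 + z^2 + 4*z + 12 = (z^2 - z + 6)*(z + 2);  z^5 - 12*z^4 + 33*z^3 + 2*z^2 + 12*z + 504 = (z^2 - z + 6)*(z - 6)*(z - 7)*(z + 2)
Cancel the common factors (z^2 - z + 6), (z - 6), (z + 2).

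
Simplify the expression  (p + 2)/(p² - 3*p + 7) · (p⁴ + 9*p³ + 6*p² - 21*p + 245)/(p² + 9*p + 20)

(p² + 9*p + 14)/(p + 4)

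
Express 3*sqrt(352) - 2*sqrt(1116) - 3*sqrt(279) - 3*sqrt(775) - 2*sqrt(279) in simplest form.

-42*sqrt(31) + 12*sqrt(22)

3*sqrt(352) = 12*sqrt(22); 2*sqrt(1116) = 12*sqrt(31); 3*sqrt(279) = 9*sqrt(31); 3*sqrt(775) = 15*sqrt(31); 2*sqrt(279) = 6*sqrt(31)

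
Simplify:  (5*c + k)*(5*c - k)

25*c**2 - k**2

Difference of squares with P = 5*c, Q = k.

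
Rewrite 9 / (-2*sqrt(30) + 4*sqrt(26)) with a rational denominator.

(9*sqrt(30) + 18*sqrt(26))/148

Multiply numerator and denominator by 2*sqrt(30) + 4*sqrt(26).
Denominator becomes 296; numerator becomes 18*sqrt(30) + 36*sqrt(26).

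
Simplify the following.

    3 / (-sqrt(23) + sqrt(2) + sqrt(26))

Group as (sqrt(2) + sqrt(26)) - sqrt(23); multiply by (sqrt(2) + sqrt(26)) + sqrt(23), then rationalise the remaining surd.

(-5*sqrt(23) - sqrt(26) + 47*sqrt(2) + 4*sqrt(299))/61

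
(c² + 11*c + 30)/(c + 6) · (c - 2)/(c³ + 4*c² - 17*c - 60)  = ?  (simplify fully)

Factor: c² + 11*c + 30 = (c + 5)·(c + 6);  c³ + 4*c² - 17*c - 60 = (c - 4)·(c + 5)·(c + 3)
Cancel the common factors (c + 5), (c + 6).

(c - 2)/(c² - c - 12)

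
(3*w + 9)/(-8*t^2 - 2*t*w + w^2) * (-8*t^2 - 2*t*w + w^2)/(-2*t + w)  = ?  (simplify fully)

Factor: 3*w + 9 = 3*(w + 3);  -8*t^2 - 2*t*w + w^2 = (2*t + w)*(-4*t + w);  -8*t^2 - 2*t*w + w^2 = (-4*t + w)*(2*t + w)
Cancel the common factors (2*t + w), (-4*t + w).

(-3*w - 9)/(2*t - w)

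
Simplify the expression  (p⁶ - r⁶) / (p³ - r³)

p³ + r³

p⁶ - r⁶ factors as (p - r)*(p + r)*(p² - p*r + r²)*(p² + p*r + r²).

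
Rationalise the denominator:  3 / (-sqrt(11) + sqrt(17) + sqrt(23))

Group as (sqrt(17) + sqrt(23)) - sqrt(11); multiply by (sqrt(17) + sqrt(23)) + sqrt(11), then rationalise the remaining surd.

(-29*sqrt(11) + 5*sqrt(23) + 17*sqrt(17) + 2*sqrt(4301))/241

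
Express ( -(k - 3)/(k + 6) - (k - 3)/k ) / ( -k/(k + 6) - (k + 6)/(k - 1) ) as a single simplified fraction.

Numerator: -(k - 3)/(k + 6) - (k - 3)/k = (-2*k² + 18)/(k² + 6*k)
Denominator: -k/(k + 6) - (k + 6)/(k - 1) = (-2*k² - 11*k - 36)/(k² + 5*k - 6)
Divide: ((-2*k² + 18)/(k² + 6*k)) · ((k² + 5*k - 6)/(-2*k² - 11*k - 36)) = (2*k³ - 2*k² - 18*k + 18)/(2*k³ + 11*k² + 36*k)

(2*k³ - 2*k² - 18*k + 18)/(2*k³ + 11*k² + 36*k)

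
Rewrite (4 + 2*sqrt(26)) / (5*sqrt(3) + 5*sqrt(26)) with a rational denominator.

(-2*sqrt(78) - 4*sqrt(3) + 4*sqrt(26) + 52)/115

Multiply numerator and denominator by -5*sqrt(3) + 5*sqrt(26).
Denominator becomes 575; numerator becomes -10*sqrt(78) - 20*sqrt(3) + 20*sqrt(26) + 260.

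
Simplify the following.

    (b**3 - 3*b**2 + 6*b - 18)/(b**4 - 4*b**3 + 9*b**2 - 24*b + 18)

Factor: b**3 - 3*b**2 + 6*b - 18 = (b**2 + 6)*(b - 3);  b**4 - 4*b**3 + 9*b**2 - 24*b + 18 = (b - 3)*(b**2 + 6)*(b - 1)
Cancel the common factors (b**2 + 6), (b - 3).

1/(b - 1)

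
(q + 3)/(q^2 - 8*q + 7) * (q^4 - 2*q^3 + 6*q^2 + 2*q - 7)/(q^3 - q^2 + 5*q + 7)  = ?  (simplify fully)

Factor: q^2 - 8*q + 7 = (q - 7)*(q - 1);  q^4 - 2*q^3 + 6*q^2 + 2*q - 7 = (q^2 - 2*q + 7)*(q - 1)*(q + 1);  q^3 - q^2 + 5*q + 7 = (q + 1)*(q^2 - 2*q + 7)
Cancel the common factors (q^2 - 2*q + 7), (q - 1), (q + 1).

(q + 3)/(q - 7)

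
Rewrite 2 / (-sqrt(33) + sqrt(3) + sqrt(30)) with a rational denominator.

(sqrt(30) + 10*sqrt(3) + sqrt(330))/30

Group as (sqrt(3) + sqrt(30)) - sqrt(33); multiply by (sqrt(3) + sqrt(30)) + sqrt(33), then rationalise the remaining surd.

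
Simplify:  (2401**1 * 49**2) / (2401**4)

7**(-8)

2401**1 = 7**4; 49**2 = 7**4; 2401**4 = 7**16
Combine exponents: 7**(-8)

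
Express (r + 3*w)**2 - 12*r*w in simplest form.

Expanding gives r**2 - 6*r*w + 9*w**2, a perfect square.

(r - 3*w)**2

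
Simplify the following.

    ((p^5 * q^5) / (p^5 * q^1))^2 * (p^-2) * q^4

Inside the bracket: q^4
Raise to the power 2: q^8
Multiply by (p^-2) * q^4: add exponents.

q^12/p^2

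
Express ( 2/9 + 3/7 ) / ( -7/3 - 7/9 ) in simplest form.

-41/196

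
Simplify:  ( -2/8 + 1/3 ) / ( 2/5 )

5/24

Numerator: -2/8 + 1/3 = 1/12
Denominator: 2/5 = 2/5
Divide: (1/12) · (5/2) = 5/24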